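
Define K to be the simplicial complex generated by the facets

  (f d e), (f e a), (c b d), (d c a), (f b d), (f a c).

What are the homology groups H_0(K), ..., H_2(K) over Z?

Fix the vertex order a < b < c < d < e < f and write every simplex with vertices in increasing order. Then dim K = 2 and the simplices of K are:

  0-simplices (6): a, b, c, d, e, f
  1-simplices (12): ac, ad, ae, af, bc, bd, bf, cd, cf, de, df, ef
  2-simplices (6): acd, acf, aef, bcd, bdf, def

so the chain groups are C_0 ≅ Z^6, C_1 ≅ Z^12, C_2 ≅ Z^6.

∂_1: C_1 → C_0 sends each edge [p,q] (with p < q) to q − p. For instance
  ∂ac = c − a.
As a 6×12 matrix over Z this has rank 5, with invariant factors (1,1,1,1,1).

Boundary ∂_2: C_2 → C_1 maps a triangle to the signed sum of its edges. For instance
  ∂bdf = df − bf + bd,
  ∂def = ef − df + de.
The 12×6 boundary matrix has rank 6 and Smith normal form diag(1,1,1,1,1,1).

From H_k ≅ ker(∂_k) / im(∂_{k+1}) we obtain:

  H_0: rank C_0 − rank ∂_1 = 6 − 5 = 1, and the invariant factors of ∂_1 are all 1, so H_0 ≅ Z.
  H_1: rank ker ∂_1 − rank ∂_2 = (12 − 5) − 6 = 1, and the invariant factors of ∂_2 are all 1, so H_1 ≅ Z.
  H_2: rank ker ∂_2 − rank ∂_3 = (6 − 6) − 0 = 0, and there is no ∂_3, so H_2 ≅ 0.

As a check, the Euler characteristic is 6 − 12 + 6 = 0, which agrees with 1 − 1 + 0 = 0.
(K is a triangulation of the cylinder S^1 x I.)

H_0 ≅ Z,  H_1 ≅ Z,  H_2 = 0.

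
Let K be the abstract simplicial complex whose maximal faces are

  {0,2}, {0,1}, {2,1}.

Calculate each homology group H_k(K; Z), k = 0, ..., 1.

H_0 ≅ Z,  H_1 ≅ Z.

We work with the vertex ordering 0 < 1 < 2. The simplices of K, each written with vertices in increasing order, are:

  0-simplices (3): [0], [1], [2]
  1-simplices (3): [0,1], [0,2], [1,2]

giving chain groups C_0 ≅ Z^3, C_1 ≅ Z^3.

Boundary ∂_1: C_1 → C_0 maps an edge to its endpoints' difference, ∂[p,q] = q − p.
The 3×3 boundary matrix has rank 2 and Smith normal form diag(1,1).

From H_k ≅ ker(∂_k) / im(∂_{k+1}) we obtain:

  H_0: rank C_0 − rank ∂_1 = 3 − 2 = 1, and the invariant factors of ∂_1 are all 1, so H_0 ≅ Z.
  H_1: rank ker ∂_1 − rank ∂_2 = (3 − 2) − 0 = 1, and there is no ∂_2, so H_1 ≅ Z.

(K is a triangulation of the circle S^1.)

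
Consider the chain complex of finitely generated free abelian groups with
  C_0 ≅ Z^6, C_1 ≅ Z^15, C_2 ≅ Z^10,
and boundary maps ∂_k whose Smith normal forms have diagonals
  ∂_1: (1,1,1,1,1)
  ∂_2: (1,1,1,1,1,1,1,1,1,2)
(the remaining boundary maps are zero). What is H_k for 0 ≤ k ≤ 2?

H_0 = Z,  H_1 = Z_2,  H_2 = 0.

H_0: b_0 = 6 − 0 − 5 = 1; torsion from ∂_1 factors > 1: none. So H_0 = Z.
H_1: b_1 = 15 − 5 − 10 = 0; torsion from ∂_2 factors > 1: [2]. So H_1 = Z_2.
H_2: b_2 = 10 − 10 − 0 = 0; torsion from ∂_3 factors > 1: none. So H_2 = 0.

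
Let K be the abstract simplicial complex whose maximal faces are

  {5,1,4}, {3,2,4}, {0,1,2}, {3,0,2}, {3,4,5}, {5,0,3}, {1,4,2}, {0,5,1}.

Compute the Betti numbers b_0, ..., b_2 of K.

Order the vertices as 0 < 1 < 2 < 3 < 4 < 5. Listing each simplex with vertices in this order, K has dimension 2 with simplices:

  0-simplices (6): [0], [1], [2], [3], [4], [5]
  1-simplices (12): [0,1], [0,2], [0,3], [0,5], [1,2], [1,4], [1,5], [2,3], [2,4], [3,4], [3,5], [4,5]
  2-simplices (8): [0,1,2], [0,1,5], [0,2,3], [0,3,5], [1,2,4], [1,4,5], [2,3,4], [3,4,5]

Hence C_0 ≅ Z^6, C_1 ≅ Z^12, C_2 ≅ Z^8.

∂_1: C_1 → C_0 maps an edge to its endpoints' difference, ∂[p,q] = q − p. For instance
  ∂[0,5] = [5] − [0].
The resulting 6×12 matrix has rank 5, and its Smith normal form has invariant factors (1,1,1,1,1).

The boundary map ∂_2: C_2 → C_1 maps a triangle to the signed sum of its edges. For instance
  ∂[1,2,4] = [2,4] − [1,4] + [1,2],
  ∂[0,1,5] = [1,5] − [0,5] + [0,1].
The resulting 12×8 matrix has rank 7, and its Smith normal form has invariant factors (1,1,1,1,1,1,1).

Reading off H_k = ker ∂_k / im ∂_{k+1}:

  H_0: rank C_0 − rank ∂_1 = 6 − 5 = 1, and the invariant factors of ∂_1 are all 1, so H_0 ≅ Z.
  H_1: rank ker ∂_1 − rank ∂_2 = (12 − 5) − 7 = 0, and the invariant factors of ∂_2 are all 1, so H_1 ≅ 0.
  H_2: rank ker ∂_2 − rank ∂_3 = (8 − 7) − 0 = 1, and there is no ∂_3, so H_2 ≅ Z.

Hence the Betti numbers are b_0 = 1, b_1 = 0, b_2 = 1.

b_0 = 1, b_1 = 0, b_2 = 1.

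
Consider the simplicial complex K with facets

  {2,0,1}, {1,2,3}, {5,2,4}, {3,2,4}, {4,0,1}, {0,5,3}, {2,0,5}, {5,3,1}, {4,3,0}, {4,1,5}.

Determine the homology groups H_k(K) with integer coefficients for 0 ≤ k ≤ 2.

H_0 ≅ Z,  H_1 ≅ Z/2,  H_2 = 0.

Fix the vertex order 0 < 1 < 2 < 3 < 4 < 5 and write every simplex with vertices in increasing order. Then dim K = 2 and the simplices of K are:

  0-simplices (6): [0], [1], [2], [3], [4], [5]
  1-simplices (15): [0,1], [0,2], [0,3], [0,4], [0,5], [1,2], [1,3], [1,4], [1,5], [2,3], [2,4], [2,5], [3,4], [3,5], [4,5]
  2-simplices (10): [0,1,2], [0,1,4], [0,2,5], [0,3,4], [0,3,5], [1,2,3], [1,3,5], [1,4,5], [2,3,4], [2,4,5]

so the chain groups are C_0 ≅ Z^6, C_1 ≅ Z^15, C_2 ≅ Z^10.

The boundary map ∂_1: C_1 → C_0 maps an edge to its endpoints' difference, ∂[p,q] = q − p.
The 6×15 boundary matrix has rank 5 and Smith normal form diag(1,1,1,1,1).

Boundary ∂_2: C_2 → C_1 maps a triangle to the signed sum of its edges. For instance
  ∂[0,3,5] = [3,5] − [0,5] + [0,3],
  ∂[0,3,4] = [3,4] − [0,4] + [0,3].
This gives a 15×10 integer matrix of rank 10; reducing to Smith normal form yields diagonal entries (1,1,1,1,1,1,1,1,1,2).

Now H_k = ker ∂_k / im ∂_{k+1}, so:

  H_0: rank C_0 − rank ∂_1 = 6 − 5 = 1, and the invariant factors of ∂_1 are all 1, so H_0 ≅ Z.
  H_1: rank ker ∂_1 − rank ∂_2 = (15 − 5) − 10 = 0, and ∂_2 has invariant factor 2 > 1, so H_1 ≅ Z/2.
  H_2: rank ker ∂_2 − rank ∂_3 = (10 − 10) − 0 = 0, and there is no ∂_3, so H_2 ≅ 0.

As a check, the Euler characteristic is 6 − 15 + 10 = 1, which agrees with 1 − 0 + 0 = 1.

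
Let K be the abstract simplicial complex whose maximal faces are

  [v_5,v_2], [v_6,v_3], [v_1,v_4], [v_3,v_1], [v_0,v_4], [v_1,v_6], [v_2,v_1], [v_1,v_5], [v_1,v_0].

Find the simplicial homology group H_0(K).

H_0 ≅ Z.

Order the vertices as v_0 < v_1 < v_2 < v_3 < v_4 < v_5 < v_6. Listing each simplex with vertices in this order, K has dimension 1 with simplices:

  0-simplices (7): [v_0], [v_1], [v_2], [v_3], [v_4], [v_5], [v_6]
  1-simplices (9): [v_0,v_1], [v_0,v_4], [v_1,v_2], [v_1,v_3], [v_1,v_4], [v_1,v_5], [v_1,v_6], [v_2,v_5], [v_3,v_6]

giving chain groups C_0 ≅ Z^7, C_1 ≅ Z^9.

The boundary map ∂_1: C_1 → C_0 is given by ∂[p,q] = [q] − [p]. For instance
  ∂[v_1,v_3] = [v_3] − [v_1].
This gives a 7×9 integer matrix of rank 6; reducing to Smith normal form yields diagonal entries (1,1,1,1,1,1).

Now H_k = ker ∂_k / im ∂_{k+1}, so:

  H_0: rank C_0 − rank ∂_1 = 7 − 6 = 1, and the invariant factors of ∂_1 are all 1, so H_0 = Z.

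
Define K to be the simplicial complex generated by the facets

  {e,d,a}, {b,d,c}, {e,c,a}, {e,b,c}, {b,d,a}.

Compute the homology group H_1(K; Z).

Fix the vertex order a < b < c < d < e and write every simplex with vertices in increasing order. Then dim K = 2 and the simplices of K are:

  0-simplices (5): a, b, c, d, e
  1-simplices (10): ab, ac, ad, ae, bc, bd, be, cd, ce, de
  2-simplices (5): abd, ace, ade, bcd, bce

Hence C_0 ≅ Z^5, C_1 ≅ Z^10, C_2 ≅ Z^5.

The boundary map ∂_1: C_1 → C_0 sends each edge [p,q] (with p < q) to q − p. For instance
  ∂bd = d − b.
This gives a 5×10 integer matrix of rank 4; reducing to Smith normal form yields diagonal entries (1,1,1,1).

The boundary map ∂_2: C_2 → C_1 acts by ∂[p,q,r] = [q,r] − [p,r] + [p,q]. For instance
  ∂bcd = cd − bd + bc,
  ∂ade = de − ae + ad.
The resulting 10×5 matrix has rank 5, and its Smith normal form has invariant factors (1,1,1,1,1).

Reading off H_k = ker ∂_k / im ∂_{k+1}:

  H_1: rank ker ∂_1 − rank ∂_2 = (10 − 4) − 5 = 1, and the invariant factors of ∂_2 are all 1, so H_1 = Z.

(K is a triangulation of the Möbius band.)

H_1 ≅ Z.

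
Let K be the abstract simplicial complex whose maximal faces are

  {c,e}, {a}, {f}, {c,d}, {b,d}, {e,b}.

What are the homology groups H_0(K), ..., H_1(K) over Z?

Order the vertices as a < b < c < d < e < f. Listing each simplex with vertices in this order, K has dimension 1 with simplices:

  0-simplices (6): a, b, c, d, e, f
  1-simplices (4): bd, be, cd, ce

so the chain groups are C_0 ≅ Z^6, C_1 ≅ Z^4.

Boundary ∂_1: C_1 → C_0 maps an edge to its endpoints' difference, ∂[p,q] = q − p. For instance
  ∂cd = d − c.
The resulting 6×4 matrix has rank 3, and its Smith normal form has invariant factors (1,1,1).

Reading off H_k = ker ∂_k / im ∂_{k+1}:

  H_0: rank C_0 − rank ∂_1 = 6 − 3 = 3, and the invariant factors of ∂_1 are all 1, so H_0 = Z^3.
  H_1: rank ker ∂_1 − rank ∂_2 = (4 − 3) − 0 = 1, and there is no ∂_2, so H_1 = Z.

H_0 ≅ Z^3,  H_1 ≅ Z.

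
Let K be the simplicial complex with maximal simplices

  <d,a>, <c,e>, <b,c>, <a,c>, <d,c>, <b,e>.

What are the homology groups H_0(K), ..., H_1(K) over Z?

H_0 = Z,  H_1 = Z^2.

Fix the vertex order a < b < c < d < e and write every simplex with vertices in increasing order. Then dim K = 1 and the simplices of K are:

  0-simplices (5): a, b, c, d, e
  1-simplices (6): ac, ad, bc, be, cd, ce

Hence C_0 ≅ Z^5, C_1 ≅ Z^6.

Boundary ∂_1: C_1 → C_0 is given by ∂[p,q] = [q] − [p].
The resulting 5×6 matrix has rank 4, and its Smith normal form has invariant factors (1,1,1,1).

Reading off H_k = ker ∂_k / im ∂_{k+1}:

  H_0: rank C_0 − rank ∂_1 = 5 − 4 = 1, and the invariant factors of ∂_1 are all 1, so H_0 = Z.
  H_1: rank ker ∂_1 − rank ∂_2 = (6 − 4) − 0 = 2, and there is no ∂_2, so H_1 = Z^2.

As a check, the Euler characteristic is 5 − 6 = -1, which agrees with 1 − 2 = -1.
(K is a triangulation of a wedge of 2 circles.)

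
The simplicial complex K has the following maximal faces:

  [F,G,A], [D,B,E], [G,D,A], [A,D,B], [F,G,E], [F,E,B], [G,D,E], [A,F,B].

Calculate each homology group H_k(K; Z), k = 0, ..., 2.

H_0 = Z,  H_1 = 0,  H_2 = Z.

Take the total order A < B < D < E < F < G on the vertex set. Then K (dimension 2) consists of the simplices:

  0-simplices (6): A, B, D, E, F, G
  1-simplices (12): AB, AD, AF, AG, BD, BE, BF, DE, DG, EF, EG, FG
  2-simplices (8): ABD, ABF, ADG, AFG, BDE, BEF, DEG, EFG

Hence C_0 ≅ Z^6, C_1 ≅ Z^12, C_2 ≅ Z^8.

Boundary ∂_1: C_1 → C_0 sends each edge [p,q] (with p < q) to q − p. For instance
  ∂EG = G − E.
The resulting 6×12 matrix has rank 5, and its Smith normal form has invariant factors (1,1,1,1,1).

The boundary map ∂_2: C_2 → C_1 sends each 2-simplex [p,q,r] to [q,r] − [p,r] + [p,q]. For instance
  ∂BDE = DE − BE + BD,
  ∂ABF = BF − AF + AB.
This gives a 12×8 integer matrix of rank 7; reducing to Smith normal form yields diagonal entries (1,1,1,1,1,1,1).

Now H_k = ker ∂_k / im ∂_{k+1}, so:

  H_0: rank C_0 − rank ∂_1 = 6 − 5 = 1, and the invariant factors of ∂_1 are all 1, so H_0 ≅ Z.
  H_1: rank ker ∂_1 − rank ∂_2 = (12 − 5) − 7 = 0, and the invariant factors of ∂_2 are all 1, so H_1 ≅ 0.
  H_2: rank ker ∂_2 − rank ∂_3 = (8 − 7) − 0 = 1, and there is no ∂_3, so H_2 ≅ Z.

(K is a triangulation of the 2-sphere S^2.)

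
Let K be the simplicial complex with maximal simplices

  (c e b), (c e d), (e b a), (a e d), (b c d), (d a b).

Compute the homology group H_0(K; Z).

H_0 = Z.

We work with the vertex ordering a < b < c < d < e. The simplices of K, each written with vertices in increasing order, are:

  0-simplices (5): a, b, c, d, e
  1-simplices (9): ab, ad, ae, bc, bd, be, cd, ce, de
  2-simplices (6): abd, abe, ade, bcd, bce, cde

giving chain groups C_0 ≅ Z^5, C_1 ≅ Z^9, C_2 ≅ Z^6.

The boundary map ∂_1: C_1 → C_0 maps an edge to its endpoints' difference, ∂[p,q] = q − p. For instance
  ∂cd = d − c.
The resulting 5×9 matrix has rank 4, and its Smith normal form has invariant factors (1,1,1,1).

The boundary map ∂_2: C_2 → C_1 sends each 2-simplex [p,q,r] to [q,r] − [p,r] + [p,q]. For instance
  ∂abd = bd − ad + ab,
  ∂bcd = cd − bd + bc.
The resulting 9×6 matrix has rank 5, and its Smith normal form has invariant factors (1,1,1,1,1).

Reading off H_k = ker ∂_k / im ∂_{k+1}:

  H_0: rank C_0 − rank ∂_1 = 5 − 4 = 1, and the invariant factors of ∂_1 are all 1, so H_0 = Z.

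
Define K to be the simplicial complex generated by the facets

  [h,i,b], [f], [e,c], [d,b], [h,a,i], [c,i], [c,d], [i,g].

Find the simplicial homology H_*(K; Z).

H_0 ≅ Z^2,  H_1 ≅ Z,  H_2 = 0.

Order the vertices as a < b < c < d < e < f < g < h < i. Listing each simplex with vertices in this order, K has dimension 2 with simplices:

  0-simplices (9): a, b, c, d, e, f, g, h, i
  1-simplices (10): ah, ai, bd, bh, bi, cd, ce, ci, gi, hi
  2-simplices (2): ahi, bhi

giving chain groups C_0 ≅ Z^9, C_1 ≅ Z^10, C_2 ≅ Z^2.

Boundary ∂_1: C_1 → C_0 maps an edge to its endpoints' difference, ∂[p,q] = q − p.
The resulting 9×10 matrix has rank 7, and its Smith normal form has invariant factors (1,1,1,1,1,1,1).

∂_2: C_2 → C_1 maps a triangle to the signed sum of its edges. For instance
  ∂ahi = hi − ai + ah,
  ∂bhi = hi − bi + bh.
This gives a 10×2 integer matrix of rank 2; reducing to Smith normal form yields diagonal entries (1,1).

Now H_k = ker ∂_k / im ∂_{k+1}, so:

  H_0: rank C_0 − rank ∂_1 = 9 − 7 = 2, and the invariant factors of ∂_1 are all 1, so H_0 ≅ Z^2.
  H_1: rank ker ∂_1 − rank ∂_2 = (10 − 7) − 2 = 1, and the invariant factors of ∂_2 are all 1, so H_1 ≅ Z.
  H_2: rank ker ∂_2 − rank ∂_3 = (2 − 2) − 0 = 0, and there is no ∂_3, so H_2 ≅ 0.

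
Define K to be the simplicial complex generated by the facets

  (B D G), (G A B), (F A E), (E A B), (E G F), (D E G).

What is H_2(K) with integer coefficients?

K has 6 vertices, 12 edges, 6 triangles.
rank ∂_2 = 6, rank ∂_3 = 0 ⇒ b_2 = 6 − 6 − 0 = 0. So H_2 ≅ 0.

H_2 = 0.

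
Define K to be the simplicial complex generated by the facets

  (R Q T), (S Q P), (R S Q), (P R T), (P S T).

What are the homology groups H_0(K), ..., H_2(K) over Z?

We work with the vertex ordering P < Q < R < S < T. The simplices of K, each written with vertices in increasing order, are:

  0-simplices (5): P, Q, R, S, T
  1-simplices (10): PQ, PR, PS, PT, QR, QS, QT, RS, RT, ST
  2-simplices (5): PQS, PRT, PST, QRS, QRT

so the chain groups are C_0 ≅ Z^5, C_1 ≅ Z^10, C_2 ≅ Z^5.

The boundary map ∂_1: C_1 → C_0 is given by ∂[p,q] = [q] − [p]. For instance
  ∂QT = T − Q.
The resulting 5×10 matrix has rank 4, and its Smith normal form has invariant factors (1,1,1,1).

∂_2: C_2 → C_1 sends each 2-simplex [p,q,r] to [q,r] − [p,r] + [p,q]. For instance
  ∂PST = ST − PT + PS,
  ∂QRT = RT − QT + QR.
The resulting 10×5 matrix has rank 5, and its Smith normal form has invariant factors (1,1,1,1,1).

Now H_k = ker ∂_k / im ∂_{k+1}, so:

  H_0: rank C_0 − rank ∂_1 = 5 − 4 = 1, and the invariant factors of ∂_1 are all 1, so H_0 ≅ Z.
  H_1: rank ker ∂_1 − rank ∂_2 = (10 − 4) − 5 = 1, and the invariant factors of ∂_2 are all 1, so H_1 ≅ Z.
  H_2: rank ker ∂_2 − rank ∂_3 = (5 − 5) − 0 = 0, and there is no ∂_3, so H_2 ≅ 0.

As a check, the Euler characteristic is 5 − 10 + 5 = 0, which agrees with 1 − 1 + 0 = 0.

H_0 ≅ Z,  H_1 ≅ Z,  H_2 = 0.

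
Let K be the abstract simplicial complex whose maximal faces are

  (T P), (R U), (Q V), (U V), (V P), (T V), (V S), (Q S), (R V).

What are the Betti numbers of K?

b_0 = 1, b_1 = 3.

Order the vertices as P < Q < R < S < T < U < V. Listing each simplex with vertices in this order, K has dimension 1 with simplices:

  0-simplices (7): P, Q, R, S, T, U, V
  1-simplices (9): PT, PV, QS, QV, RU, RV, SV, TV, UV

so the chain groups are C_0 ≅ Z^7, C_1 ≅ Z^9.

The boundary map ∂_1: C_1 → C_0 sends each edge [p,q] (with p < q) to q − p.
The 7×9 boundary matrix has rank 6 and Smith normal form diag(1,1,1,1,1,1).

Computing H_k = (kernel of ∂_k) / (image of ∂_{k+1}):

  H_0: rank C_0 − rank ∂_1 = 7 − 6 = 1, and the invariant factors of ∂_1 are all 1, so H_0 = Z.
  H_1: rank ker ∂_1 − rank ∂_2 = (9 − 6) − 0 = 3, and there is no ∂_2, so H_1 = Z^3.

As a check, the Euler characteristic is 7 − 9 = -2, which agrees with 1 − 3 = -2.
(K is a triangulation of a wedge of 3 circles.)

Hence the Betti numbers are b_0 = 1, b_1 = 3.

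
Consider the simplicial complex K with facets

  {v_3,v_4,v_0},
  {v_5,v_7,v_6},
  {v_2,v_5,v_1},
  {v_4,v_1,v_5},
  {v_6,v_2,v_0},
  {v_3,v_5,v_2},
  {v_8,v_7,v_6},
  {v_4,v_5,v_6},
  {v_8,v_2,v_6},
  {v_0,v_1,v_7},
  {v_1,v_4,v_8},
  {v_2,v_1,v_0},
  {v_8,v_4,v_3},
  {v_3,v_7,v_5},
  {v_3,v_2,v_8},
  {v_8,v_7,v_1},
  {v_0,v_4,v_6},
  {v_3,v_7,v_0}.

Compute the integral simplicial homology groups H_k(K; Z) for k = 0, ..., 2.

Fix the vertex order v_0 < v_1 < v_2 < v_3 < v_4 < v_5 < v_6 < v_7 < v_8 and write every simplex with vertices in increasing order. Then dim K = 2 and the simplices of K are:

  0-simplices (9): [v_0], [v_1], [v_2], [v_3], [v_4], [v_5], [v_6], [v_7], [v_8]
  1-simplices (27): (27 of them)
  2-simplices (18): (18 of them)

Hence C_0 ≅ Z^9, C_1 ≅ Z^27, C_2 ≅ Z^18.

∂_1: C_1 → C_0 maps an edge to its endpoints' difference, ∂[p,q] = q − p. For instance
  ∂[v_0,v_4] = [v_4] − [v_0].
This gives a 9×27 integer matrix of rank 8; reducing to Smith normal form yields diagonal entries (1,1,1,1,1,1,1,1).

Boundary ∂_2: C_2 → C_1 acts by ∂[p,q,r] = [q,r] − [p,r] + [p,q]. For instance
  ∂[v_0,v_4,v_6] = [v_4,v_6] − [v_0,v_6] + [v_0,v_4],
  ∂[v_1,v_4,v_8] = [v_4,v_8] − [v_1,v_8] + [v_1,v_4].
The resulting 27×18 matrix has rank 17, and its Smith normal form has invariant factors (1,1,1,1,1,1,1,1,1,1,1,1,1,1,1,1,1).

From H_k ≅ ker(∂_k) / im(∂_{k+1}) we obtain:

  H_0: rank C_0 − rank ∂_1 = 9 − 8 = 1, and the invariant factors of ∂_1 are all 1, so H_0 ≅ Z.
  H_1: rank ker ∂_1 − rank ∂_2 = (27 − 8) − 17 = 2, and the invariant factors of ∂_2 are all 1, so H_1 ≅ Z^2.
  H_2: rank ker ∂_2 − rank ∂_3 = (18 − 17) − 0 = 1, and there is no ∂_3, so H_2 ≅ Z.

H_0 = Z,  H_1 = Z^2,  H_2 = Z.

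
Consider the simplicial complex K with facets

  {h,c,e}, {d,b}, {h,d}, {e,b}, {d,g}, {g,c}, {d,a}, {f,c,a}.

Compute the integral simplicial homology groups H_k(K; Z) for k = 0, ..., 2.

H_0 ≅ Z,  H_1 ≅ Z^3,  H_2 = 0.

We work with the vertex ordering a < b < c < d < e < f < g < h. The simplices of K, each written with vertices in increasing order, are:

  0-simplices (8): a, b, c, d, e, f, g, h
  1-simplices (12): ac, ad, af, bd, be, ce, cf, cg, ch, dg, dh, eh
  2-simplices (2): acf, ceh

giving chain groups C_0 ≅ Z^8, C_1 ≅ Z^12, C_2 ≅ Z^2.

The boundary map ∂_1: C_1 → C_0 sends each edge [p,q] (with p < q) to q − p.
This gives a 8×12 integer matrix of rank 7; reducing to Smith normal form yields diagonal entries (1,1,1,1,1,1,1).

The boundary map ∂_2: C_2 → C_1 acts by ∂[p,q,r] = [q,r] − [p,r] + [p,q]. For instance
  ∂ceh = eh − ch + ce,
  ∂acf = cf − af + ac.
The resulting 12×2 matrix has rank 2, and its Smith normal form has invariant factors (1,1).

From H_k ≅ ker(∂_k) / im(∂_{k+1}) we obtain:

  H_0: rank C_0 − rank ∂_1 = 8 − 7 = 1, and the invariant factors of ∂_1 are all 1, so H_0 = Z.
  H_1: rank ker ∂_1 − rank ∂_2 = (12 − 7) − 2 = 3, and the invariant factors of ∂_2 are all 1, so H_1 = Z^3.
  H_2: rank ker ∂_2 − rank ∂_3 = (2 − 2) − 0 = 0, and there is no ∂_3, so H_2 = 0.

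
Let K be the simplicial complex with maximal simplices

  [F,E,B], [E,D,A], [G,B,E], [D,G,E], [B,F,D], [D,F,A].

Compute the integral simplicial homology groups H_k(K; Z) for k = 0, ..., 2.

Take the total order A < B < D < E < F < G on the vertex set. Then K (dimension 2) consists of the simplices:

  0-simplices (6): A, B, D, E, F, G
  1-simplices (12): AD, AE, AF, BD, BE, BF, BG, DE, DF, DG, EF, EG
  2-simplices (6): ADE, ADF, BDF, BEF, BEG, DEG

giving chain groups C_0 ≅ Z^6, C_1 ≅ Z^12, C_2 ≅ Z^6.

The boundary map ∂_1: C_1 → C_0 sends each edge [p,q] (with p < q) to q − p. For instance
  ∂DE = E − D.
The resulting 6×12 matrix has rank 5, and its Smith normal form has invariant factors (1,1,1,1,1).

The boundary map ∂_2: C_2 → C_1 sends each 2-simplex [p,q,r] to [q,r] − [p,r] + [p,q]. For instance
  ∂BEG = EG − BG + BE,
  ∂BEF = EF − BF + BE.
The 12×6 boundary matrix has rank 6 and Smith normal form diag(1,1,1,1,1,1).

Computing H_k = (kernel of ∂_k) / (image of ∂_{k+1}):

  H_0: rank C_0 − rank ∂_1 = 6 − 5 = 1, and the invariant factors of ∂_1 are all 1, so H_0 = Z.
  H_1: rank ker ∂_1 − rank ∂_2 = (12 − 5) − 6 = 1, and the invariant factors of ∂_2 are all 1, so H_1 = Z.
  H_2: rank ker ∂_2 − rank ∂_3 = (6 − 6) − 0 = 0, and there is no ∂_3, so H_2 = 0.

(K is a triangulation of the cylinder S^1 x I.)

H_0 = Z,  H_1 = Z,  H_2 = 0.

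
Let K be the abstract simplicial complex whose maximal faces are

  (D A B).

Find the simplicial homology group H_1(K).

H_1 = 0.

Take the total order A < B < D on the vertex set. Then K (dimension 2) consists of the simplices:

  0-simplices (3): A, B, D
  1-simplices (3): AB, AD, BD
  2-simplices (1): ABD

giving chain groups C_0 ≅ Z^3, C_1 ≅ Z^3, C_2 ≅ Z^1.

Boundary ∂_1: C_1 → C_0 is given by ∂[p,q] = [q] − [p]. For instance
  ∂AD = D − A.
As a 3×3 matrix over Z this has rank 2, with invariant factors (1,1).

The boundary map ∂_2: C_2 → C_1 sends each 2-simplex [p,q,r] to [q,r] − [p,r] + [p,q]. For instance
  ∂ABD = BD − AD + AB.
The resulting 3×1 matrix has rank 1, and its Smith normal form has invariant factors (1).

Now H_k = ker ∂_k / im ∂_{k+1}, so:

  H_1: rank ker ∂_1 − rank ∂_2 = (3 − 2) − 1 = 0, and the invariant factors of ∂_2 are all 1, so H_1 = 0.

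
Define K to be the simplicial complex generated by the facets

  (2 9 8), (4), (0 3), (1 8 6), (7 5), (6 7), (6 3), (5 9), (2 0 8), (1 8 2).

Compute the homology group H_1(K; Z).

Take the total order 0 < 1 < 2 < 3 < 4 < 5 < 6 < 7 < 8 < 9 on the vertex set. Then K (dimension 2) consists of the simplices:

  0-simplices (10): [0], [1], [2], [3], [4], [5], [6], [7], [8], [9]
  1-simplices (14): [0,2], [0,3], [0,8], [1,2], [1,6], [1,8], [2,8], [2,9], [3,6], [5,7], [5,9], [6,7], [6,8], [8,9]
  2-simplices (4): [0,2,8], [1,2,8], [1,6,8], [2,8,9]

giving chain groups C_0 ≅ Z^10, C_1 ≅ Z^14, C_2 ≅ Z^4.

The boundary map ∂_1: C_1 → C_0 sends each edge [p,q] (with p < q) to q − p. For instance
  ∂[1,8] = [8] − [1].
This gives a 10×14 integer matrix of rank 8; reducing to Smith normal form yields diagonal entries (1,1,1,1,1,1,1,1).

Boundary ∂_2: C_2 → C_1 acts by ∂[p,q,r] = [q,r] − [p,r] + [p,q]. For instance
  ∂[1,6,8] = [6,8] − [1,8] + [1,6],
  ∂[2,8,9] = [8,9] − [2,9] + [2,8].
As a 14×4 matrix over Z this has rank 4, with invariant factors (1,1,1,1).

Reading off H_k = ker ∂_k / im ∂_{k+1}:

  H_1: rank ker ∂_1 − rank ∂_2 = (14 − 8) − 4 = 2, and the invariant factors of ∂_2 are all 1, so H_1 ≅ Z^2.

H_1 ≅ Z^2.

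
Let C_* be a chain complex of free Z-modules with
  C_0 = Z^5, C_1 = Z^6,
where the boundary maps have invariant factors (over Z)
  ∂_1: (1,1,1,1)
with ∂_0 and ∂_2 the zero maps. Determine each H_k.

H_0 ≅ Z,  H_1 ≅ Z^2.

H_0: b_0 = 5 − 0 − 4 = 1; torsion from ∂_1 factors > 1: none. So H_0 ≅ Z.
H_1: b_1 = 6 − 4 − 0 = 2; torsion from ∂_2 factors > 1: none. So H_1 ≅ Z^2.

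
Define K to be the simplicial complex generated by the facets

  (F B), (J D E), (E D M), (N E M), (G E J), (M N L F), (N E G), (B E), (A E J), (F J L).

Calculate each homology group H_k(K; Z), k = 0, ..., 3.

H_0 ≅ Z,  H_1 ≅ Z^2,  H_2 = 0,  H_3 = 0.

Take the total order A < B < D < E < F < G < J < L < M < N on the vertex set. Then K (dimension 3) consists of the simplices:

  0-simplices (10): A, B, D, E, F, G, J, L, M, N
  1-simplices (21): AE, AJ, BE, BF, DE, DJ, DM, EG, EJ, EM, EN, FJ, FL, FM, FN, GJ, GN, JL, LM, LN, MN
  2-simplices (11): AEJ, DEJ, DEM, EGJ, EGN, EMN, FJL, FLM, FLN, FMN, LMN
  3-simplices (1): FLMN

giving chain groups C_0 ≅ Z^10, C_1 ≅ Z^21, C_2 ≅ Z^11, C_3 ≅ Z^1.

∂_1: C_1 → C_0 is given by ∂[p,q] = [q] − [p]. For instance
  ∂FJ = J − F.
As a 10×21 matrix over Z this has rank 9, with invariant factors (1,1,1,1,1,1,1,1,1).

∂_2: C_2 → C_1 acts by ∂[p,q,r] = [q,r] − [p,r] + [p,q]. For instance
  ∂EGJ = GJ − EJ + EG,
  ∂EGN = GN − EN + EG.
This gives a 21×11 integer matrix of rank 10; reducing to Smith normal form yields diagonal entries (1,1,1,1,1,1,1,1,1,1).

Boundary ∂_3: C_3 → C_2 sends each 3-simplex σ to the alternating sum Σ_i (−1)^i (σ with its i-th vertex removed). For instance
  ∂FLMN = LMN − FMN + FLN − FLM.
As a 11×1 matrix over Z this has rank 1, with invariant factors (1).

Computing H_k = (kernel of ∂_k) / (image of ∂_{k+1}):

  H_0: rank C_0 − rank ∂_1 = 10 − 9 = 1, and the invariant factors of ∂_1 are all 1, so H_0 = Z.
  H_1: rank ker ∂_1 − rank ∂_2 = (21 − 9) − 10 = 2, and the invariant factors of ∂_2 are all 1, so H_1 = Z^2.
  H_2: rank ker ∂_2 − rank ∂_3 = (11 − 10) − 1 = 0, and the invariant factors of ∂_3 are all 1, so H_2 = 0.
  H_3: rank ker ∂_3 − rank ∂_4 = (1 − 1) − 0 = 0, and there is no ∂_4, so H_3 = 0.

As a check, the Euler characteristic is 10 − 21 + 11 − 1 = -1, which agrees with 1 − 2 + 0 − 0 = -1.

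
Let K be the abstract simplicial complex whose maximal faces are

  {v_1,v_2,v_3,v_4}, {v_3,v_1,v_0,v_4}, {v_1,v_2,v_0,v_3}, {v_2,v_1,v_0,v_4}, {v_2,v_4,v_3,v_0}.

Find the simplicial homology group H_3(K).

H_3 = Z.

Order the vertices as v_0 < v_1 < v_2 < v_3 < v_4. Listing each simplex with vertices in this order, K has dimension 3 with simplices:

  0-simplices (5): [v_0], [v_1], [v_2], [v_3], [v_4]
  1-simplices (10): [v_0,v_1], [v_0,v_2], [v_0,v_3], [v_0,v_4], [v_1,v_2], [v_1,v_3], [v_1,v_4], [v_2,v_3], [v_2,v_4], [v_3,v_4]
  2-simplices (10): [v_0,v_1,v_2], [v_0,v_1,v_3], [v_0,v_1,v_4], [v_0,v_2,v_3], [v_0,v_2,v_4], [v_0,v_3,v_4], [v_1,v_2,v_3], [v_1,v_2,v_4], [v_1,v_3,v_4], [v_2,v_3,v_4]
  3-simplices (5): [v_0,v_1,v_2,v_3], [v_0,v_1,v_2,v_4], [v_0,v_1,v_3,v_4], [v_0,v_2,v_3,v_4], [v_1,v_2,v_3,v_4]

giving chain groups C_0 ≅ Z^5, C_1 ≅ Z^10, C_2 ≅ Z^10, C_3 ≅ Z^5.

The boundary map ∂_1: C_1 → C_0 sends each edge [p,q] (with p < q) to q − p. For instance
  ∂[v_1,v_2] = [v_2] − [v_1].
This gives a 5×10 integer matrix of rank 4; reducing to Smith normal form yields diagonal entries (1,1,1,1).

Boundary ∂_2: C_2 → C_1 acts by ∂[p,q,r] = [q,r] − [p,r] + [p,q]. For instance
  ∂[v_0,v_1,v_2] = [v_1,v_2] − [v_0,v_2] + [v_0,v_1],
  ∂[v_1,v_2,v_3] = [v_2,v_3] − [v_1,v_3] + [v_1,v_2].
The resulting 10×10 matrix has rank 6, and its Smith normal form has invariant factors (1,1,1,1,1,1).

The boundary map ∂_3: C_3 → C_2 sends each 3-simplex σ to the alternating sum Σ_i (−1)^i (σ with its i-th vertex removed). For instance
  ∂[v_0,v_1,v_3,v_4] = [v_1,v_3,v_4] − [v_0,v_3,v_4] + [v_0,v_1,v_4] − [v_0,v_1,v_3],
  ∂[v_0,v_2,v_3,v_4] = [v_2,v_3,v_4] − [v_0,v_3,v_4] + [v_0,v_2,v_4] − [v_0,v_2,v_3].
The resulting 10×5 matrix has rank 4, and its Smith normal form has invariant factors (1,1,1,1).

From H_k ≅ ker(∂_k) / im(∂_{k+1}) we obtain:

  H_3: rank ker ∂_3 − rank ∂_4 = (5 − 4) − 0 = 1, and there is no ∂_4, so H_3 = Z.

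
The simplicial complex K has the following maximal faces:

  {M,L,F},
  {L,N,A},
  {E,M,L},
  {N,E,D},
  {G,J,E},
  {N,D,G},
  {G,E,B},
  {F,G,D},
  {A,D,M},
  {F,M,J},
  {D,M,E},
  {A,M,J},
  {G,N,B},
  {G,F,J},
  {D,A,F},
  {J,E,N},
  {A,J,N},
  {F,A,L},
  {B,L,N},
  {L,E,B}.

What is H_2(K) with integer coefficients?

We work with the vertex ordering A < B < D < E < F < G < J < L < M < N. The simplices of K, each written with vertices in increasing order, are:

  0-simplices (10): A, B, D, E, F, G, J, L, M, N
  1-simplices (30): AD, AF, AJ, AL, AM, AN, BE, BG, BL, BN, DE, DF, DG, DM, DN, EG, EJ, EL, EM, EN, FG, FJ, FL, FM, GJ, GN, JM, JN, LM, LN
  2-simplices (20): ADF, ADM, AFL, AJM, AJN, ALN, BEG, BEL, BGN, BLN, DEM, DEN, DFG, DGN, EGJ, EJN, ELM, FGJ, FJM, FLM

so the chain groups are C_0 ≅ Z^10, C_1 ≅ Z^30, C_2 ≅ Z^20.

∂_1: C_1 → C_0 is given by ∂[p,q] = [q] − [p]. For instance
  ∂EN = N − E.
As a 10×30 matrix over Z this has rank 9, with invariant factors (1,1,1,1,1,1,1,1,1).

The boundary map ∂_2: C_2 → C_1 maps a triangle to the signed sum of its edges. For instance
  ∂AFL = FL − AL + AF,
  ∂ELM = LM − EM + EL.
The 30×20 boundary matrix has rank 20 and Smith normal form diag(1,1,1,1,1,1,1,1,1,1,1,1,1,1,1,1,1,1,1,2).

Now H_k = ker ∂_k / im ∂_{k+1}, so:

  H_2: rank ker ∂_2 − rank ∂_3 = (20 − 20) − 0 = 0, and there is no ∂_3, so H_2 ≅ 0.

(K is a triangulation of the Klein bottle.)

H_2 ≅ 0.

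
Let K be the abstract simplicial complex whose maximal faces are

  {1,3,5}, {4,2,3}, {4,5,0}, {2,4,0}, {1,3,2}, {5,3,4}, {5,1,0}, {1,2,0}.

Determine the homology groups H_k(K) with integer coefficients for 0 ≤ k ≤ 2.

H_0 ≅ Z,  H_1 = 0,  H_2 ≅ Z.

Take the total order 0 < 1 < 2 < 3 < 4 < 5 on the vertex set. Then K (dimension 2) consists of the simplices:

  0-simplices (6): [0], [1], [2], [3], [4], [5]
  1-simplices (12): [0,1], [0,2], [0,4], [0,5], [1,2], [1,3], [1,5], [2,3], [2,4], [3,4], [3,5], [4,5]
  2-simplices (8): [0,1,2], [0,1,5], [0,2,4], [0,4,5], [1,2,3], [1,3,5], [2,3,4], [3,4,5]

giving chain groups C_0 ≅ Z^6, C_1 ≅ Z^12, C_2 ≅ Z^8.

The boundary map ∂_1: C_1 → C_0 maps an edge to its endpoints' difference, ∂[p,q] = q − p. For instance
  ∂[2,3] = [3] − [2].
The resulting 6×12 matrix has rank 5, and its Smith normal form has invariant factors (1,1,1,1,1).

∂_2: C_2 → C_1 maps a triangle to the signed sum of its edges. For instance
  ∂[1,2,3] = [2,3] − [1,3] + [1,2],
  ∂[1,3,5] = [3,5] − [1,5] + [1,3].
The 12×8 boundary matrix has rank 7 and Smith normal form diag(1,1,1,1,1,1,1).

From H_k ≅ ker(∂_k) / im(∂_{k+1}) we obtain:

  H_0: rank C_0 − rank ∂_1 = 6 − 5 = 1, and the invariant factors of ∂_1 are all 1, so H_0 ≅ Z.
  H_1: rank ker ∂_1 − rank ∂_2 = (12 − 5) − 7 = 0, and the invariant factors of ∂_2 are all 1, so H_1 ≅ 0.
  H_2: rank ker ∂_2 − rank ∂_3 = (8 − 7) − 0 = 1, and there is no ∂_3, so H_2 ≅ Z.

(K is a triangulation of the 2-sphere S^2.)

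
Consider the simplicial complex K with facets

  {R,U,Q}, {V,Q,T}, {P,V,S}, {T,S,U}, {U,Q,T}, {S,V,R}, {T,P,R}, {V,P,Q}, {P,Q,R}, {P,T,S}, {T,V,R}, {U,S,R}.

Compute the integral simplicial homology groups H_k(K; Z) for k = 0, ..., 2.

Order the vertices as P < Q < R < S < T < U < V. Listing each simplex with vertices in this order, K has dimension 2 with simplices:

  0-simplices (7): P, Q, R, S, T, U, V
  1-simplices (18): PQ, PR, PS, PT, PV, QR, QT, QU, QV, RS, RT, RU, RV, ST, SU, SV, TU, TV
  2-simplices (12): PQR, PQV, PRT, PST, PSV, QRU, QTU, QTV, RSU, RSV, RTV, STU

so the chain groups are C_0 ≅ Z^7, C_1 ≅ Z^18, C_2 ≅ Z^12.

The boundary map ∂_1: C_1 → C_0 sends each edge [p,q] (with p < q) to q − p. For instance
  ∂TV = V − T.
The resulting 7×18 matrix has rank 6, and its Smith normal form has invariant factors (1,1,1,1,1,1).

The boundary map ∂_2: C_2 → C_1 acts by ∂[p,q,r] = [q,r] − [p,r] + [p,q]. For instance
  ∂RTV = TV − RV + RT,
  ∂STU = TU − SU + ST.
This gives a 18×12 integer matrix of rank 12; reducing to Smith normal form yields diagonal entries (1,1,1,1,1,1,1,1,1,1,1,2).

From H_k ≅ ker(∂_k) / im(∂_{k+1}) we obtain:

  H_0: rank C_0 − rank ∂_1 = 7 − 6 = 1, and the invariant factors of ∂_1 are all 1, so H_0 = Z.
  H_1: rank ker ∂_1 − rank ∂_2 = (18 − 6) − 12 = 0, and ∂_2 has invariant factor 2 > 1, so H_1 = Z_2.
  H_2: rank ker ∂_2 − rank ∂_3 = (12 − 12) − 0 = 0, and there is no ∂_3, so H_2 = 0.

H_0 ≅ Z,  H_1 ≅ Z_2,  H_2 = 0.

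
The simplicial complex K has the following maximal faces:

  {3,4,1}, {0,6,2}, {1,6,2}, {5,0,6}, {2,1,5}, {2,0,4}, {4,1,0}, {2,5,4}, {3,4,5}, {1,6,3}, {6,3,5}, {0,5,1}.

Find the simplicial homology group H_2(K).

H_2 = 0.

We work with the vertex ordering 0 < 1 < 2 < 3 < 4 < 5 < 6. The simplices of K, each written with vertices in increasing order, are:

  0-simplices (7): [0], [1], [2], [3], [4], [5], [6]
  1-simplices (18): [0,1], [0,2], [0,4], [0,5], [0,6], [1,2], [1,3], [1,4], [1,5], [1,6], [2,4], [2,5], [2,6], [3,4], [3,5], [3,6], [4,5], [5,6]
  2-simplices (12): [0,1,4], [0,1,5], [0,2,4], [0,2,6], [0,5,6], [1,2,5], [1,2,6], [1,3,4], [1,3,6], [2,4,5], [3,4,5], [3,5,6]

so the chain groups are C_0 ≅ Z^7, C_1 ≅ Z^18, C_2 ≅ Z^12.

Boundary ∂_1: C_1 → C_0 sends each edge [p,q] (with p < q) to q − p. For instance
  ∂[5,6] = [6] − [5].
As a 7×18 matrix over Z this has rank 6, with invariant factors (1,1,1,1,1,1).

The boundary map ∂_2: C_2 → C_1 maps a triangle to the signed sum of its edges. For instance
  ∂[0,1,4] = [1,4] − [0,4] + [0,1],
  ∂[0,1,5] = [1,5] − [0,5] + [0,1].
The 18×12 boundary matrix has rank 12 and Smith normal form diag(1,1,1,1,1,1,1,1,1,1,1,2).

Reading off H_k = ker ∂_k / im ∂_{k+1}:

  H_2: rank ker ∂_2 − rank ∂_3 = (12 − 12) − 0 = 0, and there is no ∂_3, so H_2 ≅ 0.

(K is a triangulation of the real projective plane RP^2.)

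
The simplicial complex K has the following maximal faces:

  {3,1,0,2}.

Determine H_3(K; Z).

H_3 ≅ 0.

Fix the vertex order 0 < 1 < 2 < 3 and write every simplex with vertices in increasing order. Then dim K = 3 and the simplices of K are:

  0-simplices (4): [0], [1], [2], [3]
  1-simplices (6): [0,1], [0,2], [0,3], [1,2], [1,3], [2,3]
  2-simplices (4): [0,1,2], [0,1,3], [0,2,3], [1,2,3]
  3-simplices (1): [0,1,2,3]

so the chain groups are C_0 ≅ Z^4, C_1 ≅ Z^6, C_2 ≅ Z^4, C_3 ≅ Z^1.

∂_1: C_1 → C_0 sends each edge [p,q] (with p < q) to q − p.
As a 4×6 matrix over Z this has rank 3, with invariant factors (1,1,1).

The boundary map ∂_2: C_2 → C_1 acts by ∂[p,q,r] = [q,r] − [p,r] + [p,q]. For instance
  ∂[0,2,3] = [2,3] − [0,3] + [0,2],
  ∂[0,1,2] = [1,2] − [0,2] + [0,1].
The 6×4 boundary matrix has rank 3 and Smith normal form diag(1,1,1).

Boundary ∂_3: C_3 → C_2 sends each 3-simplex σ to the alternating sum Σ_i (−1)^i (σ with its i-th vertex removed). For instance
  ∂[0,1,2,3] = [1,2,3] − [0,2,3] + [0,1,3] − [0,1,2].
The resulting 4×1 matrix has rank 1, and its Smith normal form has invariant factors (1).

From H_k ≅ ker(∂_k) / im(∂_{k+1}) we obtain:

  H_3: rank ker ∂_3 − rank ∂_4 = (1 − 1) − 0 = 0, and there is no ∂_4, so H_3 ≅ 0.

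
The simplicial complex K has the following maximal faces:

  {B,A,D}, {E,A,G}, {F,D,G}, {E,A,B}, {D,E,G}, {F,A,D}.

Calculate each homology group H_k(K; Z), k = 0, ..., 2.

H_0 = Z,  H_1 = Z,  H_2 = 0.

Order the vertices as A < B < D < E < F < G. Listing each simplex with vertices in this order, K has dimension 2 with simplices:

  0-simplices (6): A, B, D, E, F, G
  1-simplices (12): AB, AD, AE, AF, AG, BD, BE, DE, DF, DG, EG, FG
  2-simplices (6): ABD, ABE, ADF, AEG, DEG, DFG

so the chain groups are C_0 ≅ Z^6, C_1 ≅ Z^12, C_2 ≅ Z^6.

∂_1: C_1 → C_0 sends each edge [p,q] (with p < q) to q − p.
The resulting 6×12 matrix has rank 5, and its Smith normal form has invariant factors (1,1,1,1,1).

∂_2: C_2 → C_1 maps a triangle to the signed sum of its edges. For instance
  ∂AEG = EG − AG + AE,
  ∂DEG = EG − DG + DE.
The 12×6 boundary matrix has rank 6 and Smith normal form diag(1,1,1,1,1,1).

From H_k ≅ ker(∂_k) / im(∂_{k+1}) we obtain:

  H_0: rank C_0 − rank ∂_1 = 6 − 5 = 1, and the invariant factors of ∂_1 are all 1, so H_0 ≅ Z.
  H_1: rank ker ∂_1 − rank ∂_2 = (12 − 5) − 6 = 1, and the invariant factors of ∂_2 are all 1, so H_1 ≅ Z.
  H_2: rank ker ∂_2 − rank ∂_3 = (6 − 6) − 0 = 0, and there is no ∂_3, so H_2 ≅ 0.

(K is a triangulation of the cylinder S^1 x I.)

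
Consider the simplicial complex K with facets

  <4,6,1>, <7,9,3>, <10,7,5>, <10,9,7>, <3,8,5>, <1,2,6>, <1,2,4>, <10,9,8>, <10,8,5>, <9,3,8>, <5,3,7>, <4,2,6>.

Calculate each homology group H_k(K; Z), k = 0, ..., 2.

Take the total order 1 < 2 < 3 < 4 < 5 < 6 < 7 < 8 < 9 < 10 on the vertex set. Then K (dimension 2) consists of the simplices:

  0-simplices (10): [1], [2], [3], [4], [5], [6], [7], [8], [9], [10]
  1-simplices (18): [1,2], [1,4], [1,6], [2,4], [2,6], [3,5], [3,7], [3,8], [3,9], [4,6], [5,7], [5,8], [5,10], [7,9], [7,10], [8,9], [8,10], [9,10]
  2-simplices (12): [1,2,4], [1,2,6], [1,4,6], [2,4,6], [3,5,7], [3,5,8], [3,7,9], [3,8,9], [5,7,10], [5,8,10], [7,9,10], [8,9,10]

giving chain groups C_0 ≅ Z^10, C_1 ≅ Z^18, C_2 ≅ Z^12.

∂_1: C_1 → C_0 is given by ∂[p,q] = [q] − [p].
As a 10×18 matrix over Z this has rank 8, with invariant factors (1,1,1,1,1,1,1,1).

The boundary map ∂_2: C_2 → C_1 sends each 2-simplex [p,q,r] to [q,r] − [p,r] + [p,q]. For instance
  ∂[1,4,6] = [4,6] − [1,6] + [1,4],
  ∂[5,7,10] = [7,10] − [5,10] + [5,7].
This gives a 18×12 integer matrix of rank 10; reducing to Smith normal form yields diagonal entries (1,1,1,1,1,1,1,1,1,1).

From H_k ≅ ker(∂_k) / im(∂_{k+1}) we obtain:

  H_0: rank C_0 − rank ∂_1 = 10 − 8 = 2, and the invariant factors of ∂_1 are all 1, so H_0 ≅ Z^2.
  H_1: rank ker ∂_1 − rank ∂_2 = (18 − 8) − 10 = 0, and the invariant factors of ∂_2 are all 1, so H_1 ≅ 0.
  H_2: rank ker ∂_2 − rank ∂_3 = (12 − 10) − 0 = 2, and there is no ∂_3, so H_2 ≅ Z^2.

H_0 ≅ Z^2,  H_1 = 0,  H_2 ≅ Z^2.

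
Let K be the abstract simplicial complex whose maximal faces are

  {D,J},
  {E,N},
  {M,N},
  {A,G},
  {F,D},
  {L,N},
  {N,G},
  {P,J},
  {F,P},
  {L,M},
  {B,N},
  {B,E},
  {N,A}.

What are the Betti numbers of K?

K has 11 vertices, 13 edges.
rank ∂_0 = 0, rank ∂_1 = 9 ⇒ b_0 = 11 − 0 − 9 = 2; all invariant factors of ∂_1 are 1 so no torsion. So H_0 = Z^2.
rank ∂_1 = 9, rank ∂_2 = 0 ⇒ b_1 = 13 − 9 − 0 = 4. So H_1 = Z^4.

b_0 = 2, b_1 = 4.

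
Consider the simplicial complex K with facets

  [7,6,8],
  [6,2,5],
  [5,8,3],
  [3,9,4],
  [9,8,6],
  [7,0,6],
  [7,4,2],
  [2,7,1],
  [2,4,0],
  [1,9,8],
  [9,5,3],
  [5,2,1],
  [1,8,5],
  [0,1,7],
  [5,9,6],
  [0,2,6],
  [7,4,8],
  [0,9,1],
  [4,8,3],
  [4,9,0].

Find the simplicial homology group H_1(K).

Take the total order 0 < 1 < 2 < 3 < 4 < 5 < 6 < 7 < 8 < 9 on the vertex set. Then K (dimension 2) consists of the simplices:

  0-simplices (10): [0], [1], [2], [3], [4], [5], [6], [7], [8], [9]
  1-simplices (30): (30 of them)
  2-simplices (20): (20 of them)

giving chain groups C_0 ≅ Z^10, C_1 ≅ Z^30, C_2 ≅ Z^20.

The boundary map ∂_1: C_1 → C_0 maps an edge to its endpoints' difference, ∂[p,q] = q − p.
This gives a 10×30 integer matrix of rank 9; reducing to Smith normal form yields diagonal entries (1,1,1,1,1,1,1,1,1).

∂_2: C_2 → C_1 sends each 2-simplex [p,q,r] to [q,r] − [p,r] + [p,q]. For instance
  ∂[0,2,4] = [2,4] − [0,4] + [0,2],
  ∂[4,7,8] = [7,8] − [4,8] + [4,7].
The resulting 30×20 matrix has rank 20, and its Smith normal form has invariant factors (1,1,1,1,1,1,1,1,1,1,1,1,1,1,1,1,1,1,1,2).

Computing H_k = (kernel of ∂_k) / (image of ∂_{k+1}):

  H_1: rank ker ∂_1 − rank ∂_2 = (30 − 9) − 20 = 1, and ∂_2 has invariant factor 2 > 1, so H_1 = Z ⊕ Z/2.

(K is a triangulation of the Klein bottle.)

H_1 = Z ⊕ Z/2.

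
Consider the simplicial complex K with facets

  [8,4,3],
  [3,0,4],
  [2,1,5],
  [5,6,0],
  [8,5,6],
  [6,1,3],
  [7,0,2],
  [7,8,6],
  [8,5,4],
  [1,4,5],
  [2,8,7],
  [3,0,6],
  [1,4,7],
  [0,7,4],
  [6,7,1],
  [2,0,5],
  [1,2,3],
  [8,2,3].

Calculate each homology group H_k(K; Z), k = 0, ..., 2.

H_0 = Z,  H_1 = Z^2,  H_2 = Z.

We work with the vertex ordering 0 < 1 < 2 < 3 < 4 < 5 < 6 < 7 < 8. The simplices of K, each written with vertices in increasing order, are:

  0-simplices (9): [0], [1], [2], [3], [4], [5], [6], [7], [8]
  1-simplices (27): (27 of them)
  2-simplices (18): [0,2,5], [0,2,7], [0,3,4], [0,3,6], [0,4,7], [0,5,6], [1,2,3], [1,2,5], [1,3,6], [1,4,5], [1,4,7], [1,6,7], [2,3,8], [2,7,8], [3,4,8], [4,5,8], [5,6,8], [6,7,8]

Hence C_0 ≅ Z^9, C_1 ≅ Z^27, C_2 ≅ Z^18.

Boundary ∂_1: C_1 → C_0 is given by ∂[p,q] = [q] − [p].
This gives a 9×27 integer matrix of rank 8; reducing to Smith normal form yields diagonal entries (1,1,1,1,1,1,1,1).

∂_2: C_2 → C_1 acts by ∂[p,q,r] = [q,r] − [p,r] + [p,q]. For instance
  ∂[0,3,4] = [3,4] − [0,4] + [0,3],
  ∂[1,2,5] = [2,5] − [1,5] + [1,2].
The resulting 27×18 matrix has rank 17, and its Smith normal form has invariant factors (1,1,1,1,1,1,1,1,1,1,1,1,1,1,1,1,1).

Now H_k = ker ∂_k / im ∂_{k+1}, so:

  H_0: rank C_0 − rank ∂_1 = 9 − 8 = 1, and the invariant factors of ∂_1 are all 1, so H_0 ≅ Z.
  H_1: rank ker ∂_1 − rank ∂_2 = (27 − 8) − 17 = 2, and the invariant factors of ∂_2 are all 1, so H_1 ≅ Z^2.
  H_2: rank ker ∂_2 − rank ∂_3 = (18 − 17) − 0 = 1, and there is no ∂_3, so H_2 ≅ Z.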